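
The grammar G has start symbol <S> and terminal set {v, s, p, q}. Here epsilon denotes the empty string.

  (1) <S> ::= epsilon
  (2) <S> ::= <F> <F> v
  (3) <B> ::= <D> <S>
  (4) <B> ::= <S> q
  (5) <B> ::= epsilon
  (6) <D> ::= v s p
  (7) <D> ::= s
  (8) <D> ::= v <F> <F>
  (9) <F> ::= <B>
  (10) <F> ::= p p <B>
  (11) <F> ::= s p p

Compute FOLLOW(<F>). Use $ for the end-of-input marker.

FIRST(<D>): from <D>::=v s p we get {v}; from <D>::=s we get {s}; from <D>::=v <F> <F> we get {v}. So FIRST(<D>) = {s, v}.
FIRST(<S>): from <S>::=epsilon we get {epsilon}; from <S>::=<F> <F> v we get {p, q, s, v}. So FIRST(<S>) = {epsilon, p, q, s, v}.
FIRST(<B>): from <B>::=<D> <S> we get {s, v}; from <B>::=<S> q we get {p, q, s, v}; from <B>::=epsilon we get {epsilon}. So FIRST(<B>) = {epsilon, p, q, s, v}.
FIRST(<F>): from <F>::=<B> we get {epsilon, p, q, s, v}; from <F>::=p p <B> we get {p}; from <F>::=s p p we get {s}. So FIRST(<F>) = {epsilon, p, q, s, v}.
FOLLOW(<S>) includes $ since <S> is the start symbol.
FOLLOW(<S>): in <B>::=<D> <S>, the suffix after <S> is empty, so FOLLOW(<S>) ⊇ FOLLOW(<B>) = {p, q, s, v}; in <B>::=<S> q, <S> is followed by q with FIRST {q}. Thus FOLLOW(<S>) = {$, p, q, s, v}.
FOLLOW(<B>): in <F>::=<B>, the suffix after <B> is empty, so FOLLOW(<B>) ⊇ FOLLOW(<F>) = {p, q, s, v}; in <F>::=p p <B>, the suffix after <B> is empty, so FOLLOW(<B>) ⊇ FOLLOW(<F>) = {p, q, s, v}. Thus FOLLOW(<B>) = {p, q, s, v}.
FOLLOW(<D>): in <B>::=<D> <S>, <D> is followed by <S> with FIRST {epsilon, p, q, s, v}; in <B>::=<D> <S>, the suffix after <D> is nullable, so FOLLOW(<D>) ⊇ FOLLOW(<B>) = {p, q, s, v}. Thus FOLLOW(<D>) = {p, q, s, v}.
FOLLOW(<F>): in <S>::=<F> <F> v (occurrence 1), <F> is followed by <F> v with FIRST {p, q, s, v}; in <S>::=<F> <F> v (occurrence 2), <F> is followed by v with FIRST {v}; in <D>::=v <F> <F> (occurrence 1), <F> is followed by <F> with FIRST {epsilon, p, q, s, v}; in <D>::=v <F> <F> (occurrence 1), the suffix after <F> is nullable, so FOLLOW(<F>) ⊇ FOLLOW(<D>) = {p, q, s, v}; in <D>::=v <F> <F> (occurrence 2), the suffix after <F> is empty, so FOLLOW(<F>) ⊇ FOLLOW(<D>) = {p, q, s, v}. Thus FOLLOW(<F>) = {p, q, s, v}.

{p, q, s, v}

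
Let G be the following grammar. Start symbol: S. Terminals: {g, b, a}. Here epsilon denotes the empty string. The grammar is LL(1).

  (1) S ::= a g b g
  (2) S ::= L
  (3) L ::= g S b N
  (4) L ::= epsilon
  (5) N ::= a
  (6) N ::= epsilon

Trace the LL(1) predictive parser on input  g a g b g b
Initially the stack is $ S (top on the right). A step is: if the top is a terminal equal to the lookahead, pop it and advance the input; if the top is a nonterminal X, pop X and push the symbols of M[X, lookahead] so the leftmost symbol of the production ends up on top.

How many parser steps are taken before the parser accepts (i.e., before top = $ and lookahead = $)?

step 1: stack=$ S  input=g a g b g b $  — expand S ::= L
step 2: stack=$ L  input=g a g b g b $  — expand L ::= g S b N
step 3: stack=$ N b S g  input=g a g b g b $  — match g
step 4: stack=$ N b S  input=a g b g b $  — expand S ::= a g b g
step 5: stack=$ N b g b g a  input=a g b g b $  — match a
step 6: stack=$ N b g b g  input=g b g b $  — match g
step 7: stack=$ N b g b  input=b g b $  — match b
step 8: stack=$ N b g  input=g b $  — match g
step 9: stack=$ N b  input=b $  — match b
step 10: stack=$ N  input=$  — expand N ::= epsilon
Accept reached after 10 steps.

10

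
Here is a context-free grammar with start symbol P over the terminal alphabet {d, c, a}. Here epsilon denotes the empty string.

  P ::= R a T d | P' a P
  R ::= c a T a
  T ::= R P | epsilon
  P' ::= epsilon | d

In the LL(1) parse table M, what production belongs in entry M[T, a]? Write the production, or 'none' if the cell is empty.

FIRST(R) = {c}
FIRST(P') = {epsilon, d}
FIRST(P) = {a, c, d}  (via R a T d, P' a P)
FIRST(T) = {epsilon, c}  (via R P)
FOLLOW(P) includes $ since P is the start symbol.
FOLLOW(T): in P::=R a T d, T is followed by d with FIRST {d}; in R::=c a T a, T is followed by a with FIRST {a}. Thus FOLLOW(T) = {a, d}.
For T ::= R P: FIRST(R P) = {c}, so it goes in M[T, t] for t ∈ {c}.
For T ::= epsilon: FIRST(epsilon) = {epsilon}, so it goes in M[T, t] for t ∈ {}; since epsilon ∈ FIRST, also for every t ∈ FOLLOW(T) = {a, d}.

T ::= epsilon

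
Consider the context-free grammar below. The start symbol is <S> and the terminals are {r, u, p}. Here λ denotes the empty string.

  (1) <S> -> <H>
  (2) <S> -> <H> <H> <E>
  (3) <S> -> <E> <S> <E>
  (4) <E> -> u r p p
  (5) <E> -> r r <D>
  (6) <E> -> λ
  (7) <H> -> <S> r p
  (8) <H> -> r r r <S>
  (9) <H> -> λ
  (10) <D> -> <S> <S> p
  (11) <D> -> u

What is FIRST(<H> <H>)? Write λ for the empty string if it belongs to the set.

{λ, r, u}

FIRST(<E>) = {λ, r, u}
FIRST(<S>) = {λ, r, u}  (via <H>, <H> <H> <E>, <E> <S> <E>)
FIRST(<H>) = {λ, r, u}  (via <S> r p)
FIRST(<D>) = {p, r, u}  (via <S> <S> p)
FIRST(<H> <H>): take FIRST of each symbol in turn, carrying on past any symbol whose FIRST contains λ; result {λ, r, u}.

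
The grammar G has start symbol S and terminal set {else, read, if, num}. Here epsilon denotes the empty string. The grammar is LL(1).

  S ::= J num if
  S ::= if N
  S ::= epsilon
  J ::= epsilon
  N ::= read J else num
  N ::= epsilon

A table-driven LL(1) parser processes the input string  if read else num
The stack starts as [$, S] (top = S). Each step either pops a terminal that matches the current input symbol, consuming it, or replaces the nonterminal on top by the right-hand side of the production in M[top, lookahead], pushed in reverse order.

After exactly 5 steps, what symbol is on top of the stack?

else

     Stack              Input               Action
  1  $ S                if read else num $  expand S ::= if N
  2  $ N if             if read else num $  match if
  3  $ N                read else num $     expand N ::= read J else num
  4  $ num else J read  read else num $     match read
  5  $ num else J       else num $          expand J ::= epsilon
Stack after step 5: $ num else (top = else).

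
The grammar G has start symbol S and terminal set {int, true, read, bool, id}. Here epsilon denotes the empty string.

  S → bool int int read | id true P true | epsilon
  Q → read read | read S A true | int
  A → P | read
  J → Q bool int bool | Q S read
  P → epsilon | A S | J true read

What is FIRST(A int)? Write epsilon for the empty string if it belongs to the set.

FIRST(S) = {epsilon, bool, id}
FIRST(Q) = {int, read}
FIRST(J) = {int, read}  (via Q bool int bool, Q S read)
FIRST(A) = {epsilon, bool, id, int, read}  (via P)
FIRST(P) = {epsilon, bool, id, int, read}  (via A S, J true read)
FIRST(A int): take FIRST of each symbol in turn, carrying on past any symbol whose FIRST contains epsilon; result {bool, id, int, read}.

{bool, id, int, read}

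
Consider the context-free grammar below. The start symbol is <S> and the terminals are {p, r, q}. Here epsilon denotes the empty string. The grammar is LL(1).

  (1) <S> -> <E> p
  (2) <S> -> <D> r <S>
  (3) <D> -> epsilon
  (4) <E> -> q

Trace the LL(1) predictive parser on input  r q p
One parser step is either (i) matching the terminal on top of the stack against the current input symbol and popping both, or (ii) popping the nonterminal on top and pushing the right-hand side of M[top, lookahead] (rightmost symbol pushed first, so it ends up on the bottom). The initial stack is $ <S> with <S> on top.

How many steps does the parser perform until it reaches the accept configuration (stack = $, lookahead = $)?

step 1: stack=$ <S>  input=r q p $  — expand <S> -> <D> r <S>
step 2: stack=$ <S> r <D>  input=r q p $  — expand <D> -> epsilon
step 3: stack=$ <S> r  input=r q p $  — match r
step 4: stack=$ <S>  input=q p $  — expand <S> -> <E> p
step 5: stack=$ p <E>  input=q p $  — expand <E> -> q
step 6: stack=$ p q  input=q p $  — match q
step 7: stack=$ p  input=p $  — match p
Accept reached after 7 steps.

7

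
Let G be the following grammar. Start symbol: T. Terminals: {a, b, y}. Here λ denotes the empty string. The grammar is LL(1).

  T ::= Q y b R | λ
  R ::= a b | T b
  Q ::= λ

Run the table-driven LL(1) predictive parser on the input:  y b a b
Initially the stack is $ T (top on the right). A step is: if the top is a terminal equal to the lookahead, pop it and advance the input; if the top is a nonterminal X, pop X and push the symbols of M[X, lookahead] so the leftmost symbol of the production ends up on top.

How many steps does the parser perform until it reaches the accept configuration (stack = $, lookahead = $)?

7

step 1: stack=$ T  input=y b a b $  — expand T ::= Q y b R
step 2: stack=$ R b y Q  input=y b a b $  — expand Q ::= λ
step 3: stack=$ R b y  input=y b a b $  — match y
step 4: stack=$ R b  input=b a b $  — match b
step 5: stack=$ R  input=a b $  — expand R ::= a b
step 6: stack=$ b a  input=a b $  — match a
step 7: stack=$ b  input=b $  — match b
Accept reached after 7 steps.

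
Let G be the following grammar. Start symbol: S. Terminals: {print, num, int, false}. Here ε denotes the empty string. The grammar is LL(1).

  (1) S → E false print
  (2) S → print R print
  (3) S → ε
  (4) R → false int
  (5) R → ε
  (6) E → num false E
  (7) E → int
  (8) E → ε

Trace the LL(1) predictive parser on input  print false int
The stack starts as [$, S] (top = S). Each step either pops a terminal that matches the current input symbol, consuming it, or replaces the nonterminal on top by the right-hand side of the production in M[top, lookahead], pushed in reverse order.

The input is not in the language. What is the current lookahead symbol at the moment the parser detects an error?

     Stack              Input              Action
  1  $ S                print false int $  expand S → print R print
  2  $ print R print    print false int $  match print
  3  $ print R          false int $        expand R → false int
  4  $ print int false  false int $        match false
  5  $ print int        int $              match int
  6  $ print            $                  error: top is terminal print but lookahead is $

$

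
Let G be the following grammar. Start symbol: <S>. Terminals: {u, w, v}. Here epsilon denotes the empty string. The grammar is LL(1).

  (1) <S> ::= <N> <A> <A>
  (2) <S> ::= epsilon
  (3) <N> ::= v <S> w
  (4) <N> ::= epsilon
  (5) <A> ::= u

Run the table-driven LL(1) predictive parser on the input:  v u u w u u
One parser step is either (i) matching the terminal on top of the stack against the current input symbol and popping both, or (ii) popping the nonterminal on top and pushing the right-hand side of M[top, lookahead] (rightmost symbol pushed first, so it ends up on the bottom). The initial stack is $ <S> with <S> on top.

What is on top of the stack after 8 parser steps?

u

     Stack                    Input          Action
  1  $ <S>                    v u u w u u $  expand <S> ::= <N> <A> <A>
  2  $ <A> <A> <N>            v u u w u u $  expand <N> ::= v <S> w
  3  $ <A> <A> w <S> v        v u u w u u $  match v
  4  $ <A> <A> w <S>          u u w u u $    expand <S> ::= <N> <A> <A>
  5  $ <A> <A> w <A> <A> <N>  u u w u u $    expand <N> ::= epsilon
  6  $ <A> <A> w <A> <A>      u u w u u $    expand <A> ::= u
  7  $ <A> <A> w <A> u        u u w u u $    match u
  8  $ <A> <A> w <A>          u w u u $      expand <A> ::= u
Stack after step 8: $ <A> <A> w u (top = u).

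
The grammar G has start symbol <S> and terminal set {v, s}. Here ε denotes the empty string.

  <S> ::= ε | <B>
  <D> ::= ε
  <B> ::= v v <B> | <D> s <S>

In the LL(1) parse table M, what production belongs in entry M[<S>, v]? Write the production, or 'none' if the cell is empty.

<S> ::= <B>

FIRST(<D>) = {ε}
FIRST(<B>) = {s, v}  (via <D> s <S>)
FIRST(<S>) = {ε, s, v}  (via <B>)
FOLLOW(<S>) includes $ since <S> is the start symbol.
FOLLOW(<S>): in <B>::=<D> s <S>, the suffix after <S> is empty, so FOLLOW(<S>) ⊇ FOLLOW(<B>) = {$}. Thus FOLLOW(<S>) = {$}.
FOLLOW(<B>): in <S>::=<B>, the suffix after <B> is empty, so FOLLOW(<B>) ⊇ FOLLOW(<S>) = {$}; in <B>::=v v <B>, the suffix after <B> is empty (adds nothing new). Thus FOLLOW(<B>) = {$}.
For <S> ::= ε: FIRST(ε) = {ε}, so it goes in M[<S>, t] for t ∈ {}; since ε ∈ FIRST, also for every t ∈ FOLLOW(<S>) = {$}.
For <S> ::= <B>: FIRST(<B>) = {s, v}, so it goes in M[<S>, t] for t ∈ {s, v}.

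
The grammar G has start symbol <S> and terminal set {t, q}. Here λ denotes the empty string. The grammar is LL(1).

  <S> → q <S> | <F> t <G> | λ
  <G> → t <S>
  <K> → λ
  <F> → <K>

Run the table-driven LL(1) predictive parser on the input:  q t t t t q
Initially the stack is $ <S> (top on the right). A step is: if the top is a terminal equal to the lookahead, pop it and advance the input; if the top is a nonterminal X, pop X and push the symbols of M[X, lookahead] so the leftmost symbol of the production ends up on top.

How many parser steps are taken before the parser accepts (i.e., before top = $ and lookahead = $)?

17

step 1: stack=$ <S>  input=q t t t t q $  — expand <S> → q <S>
step 2: stack=$ <S> q  input=q t t t t q $  — match q
step 3: stack=$ <S>  input=t t t t q $  — expand <S> → <F> t <G>
step 4: stack=$ <G> t <F>  input=t t t t q $  — expand <F> → <K>
step 5: stack=$ <G> t <K>  input=t t t t q $  — expand <K> → λ
step 6: stack=$ <G> t  input=t t t t q $  — match t
step 7: stack=$ <G>  input=t t t q $  — expand <G> → t <S>
step 8: stack=$ <S> t  input=t t t q $  — match t
step 9: stack=$ <S>  input=t t q $  — expand <S> → <F> t <G>
step 10: stack=$ <G> t <F>  input=t t q $  — expand <F> → <K>
step 11: stack=$ <G> t <K>  input=t t q $  — expand <K> → λ
step 12: stack=$ <G> t  input=t t q $  — match t
step 13: stack=$ <G>  input=t q $  — expand <G> → t <S>
step 14: stack=$ <S> t  input=t q $  — match t
step 15: stack=$ <S>  input=q $  — expand <S> → q <S>
step 16: stack=$ <S> q  input=q $  — match q
step 17: stack=$ <S>  input=$  — expand <S> → λ
Accept reached after 17 steps.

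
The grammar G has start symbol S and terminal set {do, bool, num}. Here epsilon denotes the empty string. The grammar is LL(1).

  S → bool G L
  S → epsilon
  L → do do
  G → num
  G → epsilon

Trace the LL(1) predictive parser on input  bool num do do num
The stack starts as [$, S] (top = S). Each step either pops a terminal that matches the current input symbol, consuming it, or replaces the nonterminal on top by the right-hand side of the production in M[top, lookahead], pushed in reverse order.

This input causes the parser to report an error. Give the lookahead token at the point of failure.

step 1: stack=$ S  input=bool num do do num $  — expand S → bool G L
step 2: stack=$ L G bool  input=bool num do do num $  — match bool
step 3: stack=$ L G  input=num do do num $  — expand G → num
step 4: stack=$ L num  input=num do do num $  — match num
step 5: stack=$ L  input=do do num $  — expand L → do do
step 6: stack=$ do do  input=do do num $  — match do
step 7: stack=$ do  input=do num $  — match do
step 8: stack=$  input=num $  — error: stack empty but input remains

num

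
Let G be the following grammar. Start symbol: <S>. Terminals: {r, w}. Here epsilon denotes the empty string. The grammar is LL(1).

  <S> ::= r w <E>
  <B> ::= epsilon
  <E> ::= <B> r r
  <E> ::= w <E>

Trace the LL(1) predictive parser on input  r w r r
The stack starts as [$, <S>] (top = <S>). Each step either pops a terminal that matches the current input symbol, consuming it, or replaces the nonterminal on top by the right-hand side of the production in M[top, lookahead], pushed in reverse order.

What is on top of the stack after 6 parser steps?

     Stack      Input      Action
  1  $ <S>      r w r r $  expand <S> ::= r w <E>
  2  $ <E> w r  r w r r $  match r
  3  $ <E> w    w r r $    match w
  4  $ <E>      r r $      expand <E> ::= <B> r r
  5  $ r r <B>  r r $      expand <B> ::= epsilon
  6  $ r r      r r $      match r
Stack after step 6: $ r (top = r).

r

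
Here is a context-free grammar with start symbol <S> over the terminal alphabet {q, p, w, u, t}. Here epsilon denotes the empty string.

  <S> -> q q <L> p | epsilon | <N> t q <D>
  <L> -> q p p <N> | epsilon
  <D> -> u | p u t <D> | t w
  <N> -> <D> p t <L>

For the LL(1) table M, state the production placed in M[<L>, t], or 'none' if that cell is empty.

<L> -> epsilon

FIRST(<L>): from <L>->q p p <N> we get {q}; from <L>->epsilon we get {epsilon}. So FIRST(<L>) = {epsilon, q}.
FIRST(<D>): from <D>->u we get {u}; from <D>->p u t <D> we get {p}; from <D>->t w we get {t}. So FIRST(<D>) = {p, t, u}.
FIRST(<N>): from <N>-><D> p t <L> we get {p, t, u}. So FIRST(<N>) = {p, t, u}.
FIRST(<S>): from <S>->q q <L> p we get {q}; from <S>->epsilon we get {epsilon}; from <S>-><N> t q <D> we get {p, t, u}. So FIRST(<S>) = {epsilon, p, q, t, u}.
FOLLOW(<S>) includes $ since <S> is the start symbol.
FOLLOW(<L>): in <S>->q q <L> p, <L> is followed by p with FIRST {p}; in <N>-><D> p t <L>, the suffix after <L> is empty, so FOLLOW(<L>) ⊇ FOLLOW(<N>) = {p, t}. Thus FOLLOW(<L>) = {p, t}.
FOLLOW(<N>): in <S>-><N> t q <D>, <N> is followed by t q <D> with FIRST {t}; in <L>->q p p <N>, the suffix after <N> is empty, so FOLLOW(<N>) ⊇ FOLLOW(<L>) = {p, t}. Thus FOLLOW(<N>) = {p, t}.
For <L> -> q p p <N>: FIRST(q p p <N>) = {q}, so it goes in M[<L>, t] for t ∈ {q}.
For <L> -> epsilon: FIRST(epsilon) = {epsilon}, so it goes in M[<L>, t] for t ∈ {}; since epsilon ∈ FIRST, also for every t ∈ FOLLOW(<L>) = {p, t}.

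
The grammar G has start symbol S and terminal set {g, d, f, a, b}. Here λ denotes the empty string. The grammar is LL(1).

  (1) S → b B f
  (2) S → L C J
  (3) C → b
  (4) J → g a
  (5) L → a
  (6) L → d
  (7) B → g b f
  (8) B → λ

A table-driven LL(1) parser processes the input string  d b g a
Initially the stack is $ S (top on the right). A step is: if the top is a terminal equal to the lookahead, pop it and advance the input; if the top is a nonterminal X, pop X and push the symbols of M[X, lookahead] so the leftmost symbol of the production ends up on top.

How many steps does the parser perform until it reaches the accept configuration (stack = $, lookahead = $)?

     Stack    Input      Action
  1  $ S      d b g a $  expand S → L C J
  2  $ J C L  d b g a $  expand L → d
  3  $ J C d  d b g a $  match d
  4  $ J C    b g a $    expand C → b
  5  $ J b    b g a $    match b
  6  $ J      g a $      expand J → g a
  7  $ a g    g a $      match g
  8  $ a      a $        match a
Accept reached after 8 steps.

8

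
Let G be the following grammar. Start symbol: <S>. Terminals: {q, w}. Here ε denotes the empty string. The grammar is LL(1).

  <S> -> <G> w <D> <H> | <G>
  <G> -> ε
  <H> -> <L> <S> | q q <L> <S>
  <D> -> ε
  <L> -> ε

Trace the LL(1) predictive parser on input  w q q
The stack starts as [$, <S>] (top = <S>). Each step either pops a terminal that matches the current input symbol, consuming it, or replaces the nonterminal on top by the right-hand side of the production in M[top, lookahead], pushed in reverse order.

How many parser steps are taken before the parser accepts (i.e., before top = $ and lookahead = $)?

10

      Stack            Input    Action
   1  $ <S>            w q q $  expand <S> -> <G> w <D> <H>
   2  $ <H> <D> w <G>  w q q $  expand <G> -> ε
   3  $ <H> <D> w      w q q $  match w
   4  $ <H> <D>        q q $    expand <D> -> ε
   5  $ <H>            q q $    expand <H> -> q q <L> <S>
   6  $ <S> <L> q q    q q $    match q
   7  $ <S> <L> q      q $      match q
   8  $ <S> <L>        $        expand <L> -> ε
   9  $ <S>            $        expand <S> -> <G>
  10  $ <G>            $        expand <G> -> ε
Accept reached after 10 steps.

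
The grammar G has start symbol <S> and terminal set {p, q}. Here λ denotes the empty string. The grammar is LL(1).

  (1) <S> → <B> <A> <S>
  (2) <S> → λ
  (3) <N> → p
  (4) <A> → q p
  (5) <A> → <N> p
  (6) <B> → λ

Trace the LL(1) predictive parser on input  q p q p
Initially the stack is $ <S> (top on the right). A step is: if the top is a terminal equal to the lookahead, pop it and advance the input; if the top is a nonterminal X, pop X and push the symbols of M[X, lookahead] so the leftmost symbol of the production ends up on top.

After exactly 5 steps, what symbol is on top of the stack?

     Stack          Input      Action
  1  $ <S>          q p q p $  expand <S> → <B> <A> <S>
  2  $ <S> <A> <B>  q p q p $  expand <B> → λ
  3  $ <S> <A>      q p q p $  expand <A> → q p
  4  $ <S> p q      q p q p $  match q
  5  $ <S> p        p q p $    match p
Stack after step 5: $ <S> (top = <S>).

<S>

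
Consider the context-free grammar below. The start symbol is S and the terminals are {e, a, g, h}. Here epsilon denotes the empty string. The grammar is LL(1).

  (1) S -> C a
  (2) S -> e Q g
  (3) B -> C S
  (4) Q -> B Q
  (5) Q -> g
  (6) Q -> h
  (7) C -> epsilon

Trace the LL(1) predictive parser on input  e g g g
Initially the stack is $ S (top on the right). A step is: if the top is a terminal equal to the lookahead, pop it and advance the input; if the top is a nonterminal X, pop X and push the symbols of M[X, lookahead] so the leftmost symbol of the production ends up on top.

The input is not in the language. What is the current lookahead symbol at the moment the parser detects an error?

step 1: stack=$ S  input=e g g g $  — expand S -> e Q g
step 2: stack=$ g Q e  input=e g g g $  — match e
step 3: stack=$ g Q  input=g g g $  — expand Q -> g
step 4: stack=$ g g  input=g g g $  — match g
step 5: stack=$ g  input=g g $  — match g
step 6: stack=$  input=g $  — error: stack empty but input remains

g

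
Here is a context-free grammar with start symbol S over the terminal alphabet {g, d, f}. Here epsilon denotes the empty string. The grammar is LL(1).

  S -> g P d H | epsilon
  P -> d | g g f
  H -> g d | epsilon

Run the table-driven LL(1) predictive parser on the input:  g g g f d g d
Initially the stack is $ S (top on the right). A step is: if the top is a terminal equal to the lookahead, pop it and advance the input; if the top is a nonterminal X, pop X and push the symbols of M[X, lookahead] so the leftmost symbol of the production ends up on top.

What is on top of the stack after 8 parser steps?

step 1: stack=$ S  input=g g g f d g d $  — expand S -> g P d H
step 2: stack=$ H d P g  input=g g g f d g d $  — match g
step 3: stack=$ H d P  input=g g f d g d $  — expand P -> g g f
step 4: stack=$ H d f g g  input=g g f d g d $  — match g
step 5: stack=$ H d f g  input=g f d g d $  — match g
step 6: stack=$ H d f  input=f d g d $  — match f
step 7: stack=$ H d  input=d g d $  — match d
step 8: stack=$ H  input=g d $  — expand H -> g d
Stack after step 8: $ d g (top = g).

g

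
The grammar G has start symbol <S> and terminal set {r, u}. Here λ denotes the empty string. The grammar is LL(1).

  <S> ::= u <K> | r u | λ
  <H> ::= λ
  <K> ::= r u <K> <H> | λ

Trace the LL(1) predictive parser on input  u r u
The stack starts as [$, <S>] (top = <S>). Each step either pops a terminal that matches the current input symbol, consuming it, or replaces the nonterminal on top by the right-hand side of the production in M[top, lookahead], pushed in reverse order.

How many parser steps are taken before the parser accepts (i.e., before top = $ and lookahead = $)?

step 1: stack=$ <S>  input=u r u $  — expand <S> ::= u <K>
step 2: stack=$ <K> u  input=u r u $  — match u
step 3: stack=$ <K>  input=r u $  — expand <K> ::= r u <K> <H>
step 4: stack=$ <H> <K> u r  input=r u $  — match r
step 5: stack=$ <H> <K> u  input=u $  — match u
step 6: stack=$ <H> <K>  input=$  — expand <K> ::= λ
step 7: stack=$ <H>  input=$  — expand <H> ::= λ
Accept reached after 7 steps.

7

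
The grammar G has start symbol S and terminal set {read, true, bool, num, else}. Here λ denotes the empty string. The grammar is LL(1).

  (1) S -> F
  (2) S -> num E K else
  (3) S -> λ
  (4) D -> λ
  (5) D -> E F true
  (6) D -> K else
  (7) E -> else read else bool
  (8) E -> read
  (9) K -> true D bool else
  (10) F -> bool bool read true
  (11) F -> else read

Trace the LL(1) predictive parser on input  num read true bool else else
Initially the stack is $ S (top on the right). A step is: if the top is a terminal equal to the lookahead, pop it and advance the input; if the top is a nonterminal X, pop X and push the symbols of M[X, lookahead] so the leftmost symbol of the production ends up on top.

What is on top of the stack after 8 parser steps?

step 1: stack=$ S  input=num read true bool else else $  — expand S -> num E K else
step 2: stack=$ else K E num  input=num read true bool else else $  — match num
step 3: stack=$ else K E  input=read true bool else else $  — expand E -> read
step 4: stack=$ else K read  input=read true bool else else $  — match read
step 5: stack=$ else K  input=true bool else else $  — expand K -> true D bool else
step 6: stack=$ else else bool D true  input=true bool else else $  — match true
step 7: stack=$ else else bool D  input=bool else else $  — expand D -> λ
step 8: stack=$ else else bool  input=bool else else $  — match bool
Stack after step 8: $ else else (top = else).

else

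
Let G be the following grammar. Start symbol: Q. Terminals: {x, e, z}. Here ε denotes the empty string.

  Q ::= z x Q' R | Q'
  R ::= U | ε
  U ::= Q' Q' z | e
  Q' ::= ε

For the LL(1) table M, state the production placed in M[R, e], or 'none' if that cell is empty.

R ::= U

FIRST(Q') = {ε}
FIRST(Q) = {ε, z}  (via Q')
FIRST(U) = {e, z}  (via Q' Q' z)
FIRST(R) = {ε, e, z}  (via U)
FOLLOW(Q) includes $ since Q is the start symbol.
FOLLOW(Q): Q appears on no right-hand side. Thus FOLLOW(Q) = {$}.
FOLLOW(R): in Q::=z x Q' R, the suffix after R is empty, so FOLLOW(R) ⊇ FOLLOW(Q) = {$}. Thus FOLLOW(R) = {$}.
For R ::= U: FIRST(U) = {e, z}, so it goes in M[R, t] for t ∈ {e, z}.
For R ::= ε: FIRST(ε) = {ε}, so it goes in M[R, t] for t ∈ {}; since ε ∈ FIRST, also for every t ∈ FOLLOW(R) = {$}.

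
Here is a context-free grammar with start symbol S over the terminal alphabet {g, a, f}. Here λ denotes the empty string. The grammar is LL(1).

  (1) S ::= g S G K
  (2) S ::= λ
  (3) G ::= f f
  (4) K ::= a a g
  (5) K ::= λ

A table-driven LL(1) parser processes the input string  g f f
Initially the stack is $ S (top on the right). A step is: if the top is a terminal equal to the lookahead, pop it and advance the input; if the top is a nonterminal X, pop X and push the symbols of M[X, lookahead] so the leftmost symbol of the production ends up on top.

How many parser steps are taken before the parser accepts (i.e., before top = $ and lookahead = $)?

     Stack      Input    Action
  1  $ S        g f f $  expand S ::= g S G K
  2  $ K G S g  g f f $  match g
  3  $ K G S    f f $    expand S ::= λ
  4  $ K G      f f $    expand G ::= f f
  5  $ K f f    f f $    match f
  6  $ K f      f $      match f
  7  $ K        $        expand K ::= λ
Accept reached after 7 steps.

7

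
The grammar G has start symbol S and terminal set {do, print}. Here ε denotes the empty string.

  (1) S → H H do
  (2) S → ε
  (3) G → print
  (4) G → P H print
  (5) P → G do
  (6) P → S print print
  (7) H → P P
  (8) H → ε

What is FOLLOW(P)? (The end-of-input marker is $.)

{do, print}

FIRST(S) = {ε, do, print}  (via H H do)
FIRST(G) = {do, print}  (via P H print)
FIRST(P) = {do, print}  (via G do, S print print)
FIRST(H) = {ε, do, print}  (via P P)
FOLLOW(S) includes $ since S is the start symbol.
FOLLOW(S): in P→S print print, S is followed by print print with FIRST {print}. Thus FOLLOW(S) = {$, print}.
FOLLOW(G): in P→G do, G is followed by do with FIRST {do}. Thus FOLLOW(G) = {do}.
FOLLOW(H): in S→H H do (occurrence 1), H is followed by H do with FIRST {do, print}; in S→H H do (occurrence 2), H is followed by do with FIRST {do}; in G→P H print, H is followed by print with FIRST {print}. Thus FOLLOW(H) = {do, print}.
FOLLOW(P): in G→P H print, P is followed by H print with FIRST {do, print}; in H→P P (occurrence 1), P is followed by P with FIRST {do, print}; in H→P P (occurrence 2), the suffix after P is empty, so FOLLOW(P) ⊇ FOLLOW(H) = {do, print}. Thus FOLLOW(P) = {do, print}.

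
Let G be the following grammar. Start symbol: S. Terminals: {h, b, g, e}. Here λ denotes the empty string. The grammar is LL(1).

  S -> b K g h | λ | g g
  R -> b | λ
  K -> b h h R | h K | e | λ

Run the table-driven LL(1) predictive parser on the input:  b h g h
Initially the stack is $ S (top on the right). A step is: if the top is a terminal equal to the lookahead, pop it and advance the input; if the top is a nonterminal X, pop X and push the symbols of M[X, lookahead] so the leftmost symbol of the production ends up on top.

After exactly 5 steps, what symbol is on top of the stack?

g

     Stack      Input      Action
  1  $ S        b h g h $  expand S -> b K g h
  2  $ h g K b  b h g h $  match b
  3  $ h g K    h g h $    expand K -> h K
  4  $ h g K h  h g h $    match h
  5  $ h g K    g h $      expand K -> λ
Stack after step 5: $ h g (top = g).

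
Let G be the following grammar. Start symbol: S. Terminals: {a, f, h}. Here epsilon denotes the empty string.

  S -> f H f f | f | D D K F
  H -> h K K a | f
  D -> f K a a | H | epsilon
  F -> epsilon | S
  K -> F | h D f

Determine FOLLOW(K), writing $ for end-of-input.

{$, a, f, h}

FIRST(H) = {f, h}
FIRST(D) = {epsilon, f, h}  (via H)
FIRST(S) = {epsilon, f, h}  (via D D K F)
FIRST(F) = {epsilon, f, h}  (via S)
FIRST(K) = {epsilon, f, h}  (via F)
FOLLOW(S) includes $ since S is the start symbol.
FOLLOW(S): in F->S, the suffix after S is empty, so FOLLOW(S) ⊇ FOLLOW(F) = {$, a, f, h}. Thus FOLLOW(S) = {$, a, f, h}.
FOLLOW(D): in S->D D K F (occurrence 1), D is followed by D K F with FIRST {epsilon, f, h}; in S->D D K F (occurrence 1), the suffix after D is nullable, so FOLLOW(D) ⊇ FOLLOW(S) = {$, a, f, h}; in S->D D K F (occurrence 2), D is followed by K F with FIRST {epsilon, f, h}; in S->D D K F (occurrence 2), the suffix after D is nullable, so FOLLOW(D) ⊇ FOLLOW(S) = {$, a, f, h}; in K->h D f, D is followed by f with FIRST {f}. Thus FOLLOW(D) = {$, a, f, h}.
FOLLOW(H): in S->f H f f, H is followed by f f with FIRST {f}; in D->H, the suffix after H is empty, so FOLLOW(H) ⊇ FOLLOW(D) = {$, a, f, h}. Thus FOLLOW(H) = {$, a, f, h}.
FOLLOW(K): in S->D D K F, K is followed by F with FIRST {epsilon, f, h}; in S->D D K F, the suffix after K is nullable, so FOLLOW(K) ⊇ FOLLOW(S) = {$, a, f, h}; in H->h K K a (occurrence 1), K is followed by K a with FIRST {a, f, h}; in H->h K K a (occurrence 2), K is followed by a with FIRST {a}; in D->f K a a, K is followed by a a with FIRST {a}. Thus FOLLOW(K) = {$, a, f, h}.
FOLLOW(F): in S->D D K F, the suffix after F is empty, so FOLLOW(F) ⊇ FOLLOW(S) = {$, a, f, h}; in K->F, the suffix after F is empty, so FOLLOW(F) ⊇ FOLLOW(K) = {$, a, f, h}. Thus FOLLOW(F) = {$, a, f, h}.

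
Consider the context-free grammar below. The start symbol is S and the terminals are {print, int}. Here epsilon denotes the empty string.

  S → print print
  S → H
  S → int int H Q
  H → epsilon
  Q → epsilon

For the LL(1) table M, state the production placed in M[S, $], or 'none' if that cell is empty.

S → H

FIRST(H): from H→epsilon we get {epsilon}. So FIRST(H) = {epsilon}.
FIRST(Q): from Q→epsilon we get {epsilon}. So FIRST(Q) = {epsilon}.
FIRST(S): from S→print print we get {print}; from S→H we get {epsilon}; from S→int int H Q we get {int}. So FIRST(S) = {epsilon, int, print}.
FOLLOW(S) includes $ since S is the start symbol.
FOLLOW(S): S appears on no right-hand side. Thus FOLLOW(S) = {$}.
For S → print print: FIRST(print print) = {print}, so it goes in M[S, t] for t ∈ {print}.
For S → H: FIRST(H) = {epsilon}, so it goes in M[S, t] for t ∈ {}; since epsilon ∈ FIRST, also for every t ∈ FOLLOW(S) = {$}.
For S → int int H Q: FIRST(int int H Q) = {int}, so it goes in M[S, t] for t ∈ {int}.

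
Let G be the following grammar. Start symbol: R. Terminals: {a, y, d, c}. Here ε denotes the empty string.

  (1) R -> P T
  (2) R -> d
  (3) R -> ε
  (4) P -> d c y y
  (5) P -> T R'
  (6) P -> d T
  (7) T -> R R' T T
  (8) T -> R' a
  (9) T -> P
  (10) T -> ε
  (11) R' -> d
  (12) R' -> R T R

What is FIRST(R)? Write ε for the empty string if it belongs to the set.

FIRST(R): from R->P T we get {ε, a, d}; from R->d we get {d}; from R->ε we get {ε}. So FIRST(R) = {ε, a, d}.
FIRST(P): from P->d c y y we get {d}; from P->T R' we get {ε, a, d}; from P->d T we get {d}. So FIRST(P) = {ε, a, d}.
FIRST(T): from T->R R' T T we get {ε, a, d}; from T->R' a we get {a, d}; from T->P we get {ε, a, d}; from T->ε we get {ε}. So FIRST(T) = {ε, a, d}.
FIRST(R'): from R'->d we get {d}; from R'->R T R we get {ε, a, d}. So FIRST(R') = {ε, a, d}.

{ε, a, d}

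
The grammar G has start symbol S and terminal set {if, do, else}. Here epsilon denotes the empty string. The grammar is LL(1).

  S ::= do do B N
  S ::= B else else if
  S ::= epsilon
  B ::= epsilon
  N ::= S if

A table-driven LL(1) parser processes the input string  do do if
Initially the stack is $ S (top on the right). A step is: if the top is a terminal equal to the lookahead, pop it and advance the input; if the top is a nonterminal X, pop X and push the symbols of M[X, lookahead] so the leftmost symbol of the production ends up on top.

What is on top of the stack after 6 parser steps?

step 1: stack=$ S  input=do do if $  — expand S ::= do do B N
step 2: stack=$ N B do do  input=do do if $  — match do
step 3: stack=$ N B do  input=do if $  — match do
step 4: stack=$ N B  input=if $  — expand B ::= epsilon
step 5: stack=$ N  input=if $  — expand N ::= S if
step 6: stack=$ if S  input=if $  — expand S ::= epsilon
Stack after step 6: $ if (top = if).

if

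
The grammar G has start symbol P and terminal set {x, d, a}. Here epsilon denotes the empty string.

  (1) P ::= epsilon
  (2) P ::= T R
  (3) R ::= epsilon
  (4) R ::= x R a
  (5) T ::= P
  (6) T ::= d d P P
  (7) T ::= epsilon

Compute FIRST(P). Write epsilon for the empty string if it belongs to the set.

{epsilon, d, x}

FIRST(R): from R::=epsilon we get {epsilon}; from R::=x R a we get {x}. So FIRST(R) = {epsilon, x}.
FIRST(P): from P::=epsilon we get {epsilon}; from P::=T R we get {epsilon, d, x}. So FIRST(P) = {epsilon, d, x}.
FIRST(T): from T::=P we get {epsilon, d, x}; from T::=d d P P we get {d}; from T::=epsilon we get {epsilon}. So FIRST(T) = {epsilon, d, x}.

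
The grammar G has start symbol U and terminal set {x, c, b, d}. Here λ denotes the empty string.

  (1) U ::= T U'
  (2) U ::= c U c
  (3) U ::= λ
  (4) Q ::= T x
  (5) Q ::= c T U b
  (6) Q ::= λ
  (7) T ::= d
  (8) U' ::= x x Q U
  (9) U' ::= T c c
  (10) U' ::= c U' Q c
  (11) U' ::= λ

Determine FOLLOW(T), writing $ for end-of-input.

{$, b, c, d, x}

FIRST(T): from T::=d we get {d}. So FIRST(T) = {d}.
FIRST(U): from U::=T U' we get {d}; from U::=c U c we get {c}; from U::=λ we get {λ}. So FIRST(U) = {λ, c, d}.
FIRST(Q): from Q::=T x we get {d}; from Q::=c T U b we get {c}; from Q::=λ we get {λ}. So FIRST(Q) = {λ, c, d}.
FIRST(U'): from U'::=x x Q U we get {x}; from U'::=T c c we get {d}; from U'::=c U' Q c we get {c}; from U'::=λ we get {λ}. So FIRST(U') = {λ, c, d, x}.
FOLLOW(U) includes $ since U is the start symbol.
FOLLOW(U): in U::=c U c, U is followed by c with FIRST {c}; in Q::=c T U b, U is followed by b with FIRST {b}; in U'::=x x Q U, the suffix after U is empty, so FOLLOW(U) ⊇ FOLLOW(U') = {$, b, c, d}. Thus FOLLOW(U) = {$, b, c, d}.
FOLLOW(T): in U::=T U', T is followed by U' with FIRST {λ, c, d, x}; in U::=T U', the suffix after T is nullable, so FOLLOW(T) ⊇ FOLLOW(U) = {$, b, c, d}; in Q::=T x, T is followed by x with FIRST {x}; in Q::=c T U b, T is followed by U b with FIRST {b, c, d}; in U'::=T c c, T is followed by c c with FIRST {c}. Thus FOLLOW(T) = {$, b, c, d, x}.
FOLLOW(U'): in U::=T U', the suffix after U' is empty, so FOLLOW(U') ⊇ FOLLOW(U) = {$, b, c, d}; in U'::=c U' Q c, U' is followed by Q c with FIRST {c, d}. Thus FOLLOW(U') = {$, b, c, d}.
FOLLOW(Q): in U'::=x x Q U, Q is followed by U with FIRST {λ, c, d}; in U'::=x x Q U, the suffix after Q is nullable, so FOLLOW(Q) ⊇ FOLLOW(U') = {$, b, c, d}; in U'::=c U' Q c, Q is followed by c with FIRST {c}. Thus FOLLOW(Q) = {$, b, c, d}.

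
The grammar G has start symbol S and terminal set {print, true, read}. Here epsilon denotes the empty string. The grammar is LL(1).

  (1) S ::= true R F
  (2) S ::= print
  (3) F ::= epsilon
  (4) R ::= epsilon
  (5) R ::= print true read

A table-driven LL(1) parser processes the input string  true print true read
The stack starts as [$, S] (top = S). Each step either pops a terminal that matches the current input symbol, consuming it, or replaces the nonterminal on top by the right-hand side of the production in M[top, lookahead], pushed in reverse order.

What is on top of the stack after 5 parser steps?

     Stack                Input                   Action
  1  $ S                  true print true read $  expand S ::= true R F
  2  $ F R true           true print true read $  match true
  3  $ F R                print true read $       expand R ::= print true read
  4  $ F read true print  print true read $       match print
  5  $ F read true        true read $             match true
Stack after step 5: $ F read (top = read).

read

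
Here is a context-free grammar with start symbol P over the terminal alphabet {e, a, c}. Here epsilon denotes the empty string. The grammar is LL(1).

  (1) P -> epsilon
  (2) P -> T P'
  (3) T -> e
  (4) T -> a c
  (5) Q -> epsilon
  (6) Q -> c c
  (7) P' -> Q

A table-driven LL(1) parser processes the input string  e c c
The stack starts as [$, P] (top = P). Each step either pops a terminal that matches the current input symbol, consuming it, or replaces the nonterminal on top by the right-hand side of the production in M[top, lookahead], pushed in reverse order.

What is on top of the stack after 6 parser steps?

step 1: stack=$ P  input=e c c $  — expand P -> T P'
step 2: stack=$ P' T  input=e c c $  — expand T -> e
step 3: stack=$ P' e  input=e c c $  — match e
step 4: stack=$ P'  input=c c $  — expand P' -> Q
step 5: stack=$ Q  input=c c $  — expand Q -> c c
step 6: stack=$ c c  input=c c $  — match c
Stack after step 6: $ c (top = c).

c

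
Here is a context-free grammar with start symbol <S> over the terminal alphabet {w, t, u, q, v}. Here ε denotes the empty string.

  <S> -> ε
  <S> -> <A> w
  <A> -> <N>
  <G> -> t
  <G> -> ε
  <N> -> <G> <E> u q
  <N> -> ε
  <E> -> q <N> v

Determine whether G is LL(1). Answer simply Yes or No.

FIRST(<S>) = {ε, q, t, w}
FIRST(<A>) = {ε, q, t}
FIRST(<G>) = {ε, t}
FIRST(<N>) = {ε, q, t}
FIRST(<E>) = {q}
FOLLOW(<S>) = {$}
FOLLOW(<A>) = {w}
FOLLOW(<G>) = {q}
FOLLOW(<N>) = {v, w}
FOLLOW(<E>) = {u}
Each cell of M receives at most one production.

Yes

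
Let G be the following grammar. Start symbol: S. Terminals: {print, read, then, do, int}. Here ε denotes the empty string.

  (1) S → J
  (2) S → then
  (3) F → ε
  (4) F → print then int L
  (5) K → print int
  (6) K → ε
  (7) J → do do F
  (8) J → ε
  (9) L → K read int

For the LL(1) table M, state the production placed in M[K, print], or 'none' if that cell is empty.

FIRST(F): from F→ε we get {ε}; from F→print then int L we get {print}. So FIRST(F) = {ε, print}.
FIRST(K): from K→print int we get {print}; from K→ε we get {ε}. So FIRST(K) = {ε, print}.
FIRST(J): from J→do do F we get {do}; from J→ε we get {ε}. So FIRST(J) = {ε, do}.
FIRST(S): from S→J we get {ε, do}; from S→then we get {then}. So FIRST(S) = {ε, do, then}.
FIRST(L): from L→K read int we get {print, read}. So FIRST(L) = {print, read}.
FOLLOW(S) includes $ since S is the start symbol.
FOLLOW(K): in L→K read int, K is followed by read int with FIRST {read}. Thus FOLLOW(K) = {read}.
For K → print int: FIRST(print int) = {print}, so it goes in M[K, t] for t ∈ {print}.
For K → ε: FIRST(ε) = {ε}, so it goes in M[K, t] for t ∈ {}; since ε ∈ FIRST, also for every t ∈ FOLLOW(K) = {read}.

K → print int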